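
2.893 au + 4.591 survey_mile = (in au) 2.893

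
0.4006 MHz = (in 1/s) 4.006e+05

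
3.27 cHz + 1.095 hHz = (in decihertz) 1095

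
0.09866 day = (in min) 142.1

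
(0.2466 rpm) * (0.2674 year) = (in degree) 1.248e+07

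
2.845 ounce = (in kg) 0.08065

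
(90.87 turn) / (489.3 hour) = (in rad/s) 0.0003241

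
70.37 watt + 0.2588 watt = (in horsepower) 0.09471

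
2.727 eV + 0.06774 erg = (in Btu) 6.421e-12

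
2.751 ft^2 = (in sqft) 2.751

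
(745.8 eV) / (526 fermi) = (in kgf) 2.316e-05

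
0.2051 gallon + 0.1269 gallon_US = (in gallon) 0.332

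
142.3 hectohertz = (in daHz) 1423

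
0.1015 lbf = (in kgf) 0.04604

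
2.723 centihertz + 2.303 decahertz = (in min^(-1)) 1383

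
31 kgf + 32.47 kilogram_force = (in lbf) 139.9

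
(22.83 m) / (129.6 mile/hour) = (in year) 1.25e-08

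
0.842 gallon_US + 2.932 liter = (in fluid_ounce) 206.9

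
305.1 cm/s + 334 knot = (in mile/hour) 391.2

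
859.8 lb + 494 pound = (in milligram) 6.141e+08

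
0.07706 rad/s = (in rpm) 0.7359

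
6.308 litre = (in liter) 6.308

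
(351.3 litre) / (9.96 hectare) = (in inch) 0.0001389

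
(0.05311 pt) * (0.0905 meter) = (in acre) 4.19e-10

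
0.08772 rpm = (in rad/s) 0.009186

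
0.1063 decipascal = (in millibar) 0.0001063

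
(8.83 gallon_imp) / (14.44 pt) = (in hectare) 0.000788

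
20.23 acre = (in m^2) 8.187e+04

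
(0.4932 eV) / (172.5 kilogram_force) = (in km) 4.671e-26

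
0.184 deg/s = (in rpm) 0.03067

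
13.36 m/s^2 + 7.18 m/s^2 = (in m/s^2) 20.54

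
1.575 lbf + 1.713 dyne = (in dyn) 7.006e+05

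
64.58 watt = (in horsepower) 0.0866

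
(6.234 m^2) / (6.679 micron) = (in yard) 1.021e+06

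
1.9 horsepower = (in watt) 1417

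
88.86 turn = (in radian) 558.3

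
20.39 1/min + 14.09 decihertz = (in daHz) 0.1749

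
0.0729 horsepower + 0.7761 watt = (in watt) 55.14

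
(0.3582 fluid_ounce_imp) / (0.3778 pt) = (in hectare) 7.636e-06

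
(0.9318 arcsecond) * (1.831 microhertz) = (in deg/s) 4.739e-10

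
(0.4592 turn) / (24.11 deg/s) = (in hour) 0.001905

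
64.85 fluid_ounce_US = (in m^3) 0.001918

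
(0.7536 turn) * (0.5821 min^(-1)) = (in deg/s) 2.632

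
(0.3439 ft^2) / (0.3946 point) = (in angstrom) 2.295e+12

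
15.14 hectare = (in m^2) 1.514e+05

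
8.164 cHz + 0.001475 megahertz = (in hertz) 1475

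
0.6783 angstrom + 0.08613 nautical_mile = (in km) 0.1595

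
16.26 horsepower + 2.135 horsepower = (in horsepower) 18.4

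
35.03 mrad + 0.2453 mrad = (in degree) 2.021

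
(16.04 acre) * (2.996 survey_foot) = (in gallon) 1.566e+07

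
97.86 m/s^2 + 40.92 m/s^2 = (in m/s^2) 138.8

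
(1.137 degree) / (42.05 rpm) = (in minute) 7.511e-05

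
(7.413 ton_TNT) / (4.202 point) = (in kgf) 2.134e+12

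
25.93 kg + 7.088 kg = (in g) 3.302e+04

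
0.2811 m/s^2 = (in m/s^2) 0.2811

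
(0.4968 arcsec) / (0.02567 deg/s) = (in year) 1.705e-10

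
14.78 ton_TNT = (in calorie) 1.478e+10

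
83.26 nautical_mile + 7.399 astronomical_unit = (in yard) 1.21e+12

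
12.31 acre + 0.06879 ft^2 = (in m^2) 4.982e+04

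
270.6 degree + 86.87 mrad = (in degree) 275.6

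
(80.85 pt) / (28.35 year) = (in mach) 9.369e-14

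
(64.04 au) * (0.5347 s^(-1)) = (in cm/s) 5.123e+14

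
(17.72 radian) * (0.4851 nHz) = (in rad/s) 8.596e-09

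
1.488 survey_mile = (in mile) 1.488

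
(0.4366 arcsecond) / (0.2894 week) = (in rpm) 1.155e-10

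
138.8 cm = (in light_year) 1.467e-16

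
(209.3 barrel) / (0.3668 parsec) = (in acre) 7.265e-19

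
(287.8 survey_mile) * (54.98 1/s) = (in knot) 4.95e+07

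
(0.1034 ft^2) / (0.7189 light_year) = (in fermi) 0.001412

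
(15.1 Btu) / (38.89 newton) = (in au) 2.738e-09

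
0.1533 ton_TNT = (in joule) 6.414e+08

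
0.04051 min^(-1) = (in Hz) 0.0006752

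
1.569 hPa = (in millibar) 1.569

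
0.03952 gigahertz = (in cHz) 3.952e+09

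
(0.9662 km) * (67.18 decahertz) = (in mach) 1906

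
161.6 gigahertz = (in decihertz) 1.616e+12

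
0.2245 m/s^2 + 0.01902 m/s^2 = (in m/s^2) 0.2435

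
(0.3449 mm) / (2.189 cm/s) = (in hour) 4.377e-06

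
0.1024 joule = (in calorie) 0.02447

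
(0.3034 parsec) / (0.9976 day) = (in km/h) 3.91e+11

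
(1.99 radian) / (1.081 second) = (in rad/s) 1.841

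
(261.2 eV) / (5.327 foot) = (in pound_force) 5.794e-18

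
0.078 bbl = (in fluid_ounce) 419.3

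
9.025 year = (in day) 3294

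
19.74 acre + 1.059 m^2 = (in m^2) 7.989e+04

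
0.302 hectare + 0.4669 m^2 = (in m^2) 3020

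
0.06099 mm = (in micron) 60.99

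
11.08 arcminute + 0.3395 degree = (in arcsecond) 1887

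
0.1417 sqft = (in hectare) 1.316e-06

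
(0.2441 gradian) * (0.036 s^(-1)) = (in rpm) 0.001318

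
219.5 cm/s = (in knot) 4.267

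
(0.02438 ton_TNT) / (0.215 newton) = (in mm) 4.744e+11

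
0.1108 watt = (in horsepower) 0.0001486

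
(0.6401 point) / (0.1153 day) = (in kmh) 8.16e-08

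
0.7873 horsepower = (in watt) 587.1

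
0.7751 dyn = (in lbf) 1.742e-06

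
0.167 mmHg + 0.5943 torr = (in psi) 0.01472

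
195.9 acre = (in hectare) 79.28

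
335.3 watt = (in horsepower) 0.4496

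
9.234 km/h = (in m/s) 2.565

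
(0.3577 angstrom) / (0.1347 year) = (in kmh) 3.031e-17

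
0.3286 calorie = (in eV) 8.581e+18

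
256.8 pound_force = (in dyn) 1.142e+08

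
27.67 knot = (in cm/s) 1423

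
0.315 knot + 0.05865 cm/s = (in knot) 0.3161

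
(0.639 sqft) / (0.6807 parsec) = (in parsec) 9.16e-35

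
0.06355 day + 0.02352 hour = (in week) 0.009219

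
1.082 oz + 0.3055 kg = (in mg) 3.362e+05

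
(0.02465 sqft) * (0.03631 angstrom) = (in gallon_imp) 1.829e-12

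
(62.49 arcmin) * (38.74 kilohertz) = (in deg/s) 4.035e+04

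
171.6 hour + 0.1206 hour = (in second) 6.182e+05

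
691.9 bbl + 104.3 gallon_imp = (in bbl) 694.9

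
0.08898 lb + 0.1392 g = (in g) 40.5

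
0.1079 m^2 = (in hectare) 1.079e-05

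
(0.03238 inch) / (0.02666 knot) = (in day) 6.941e-07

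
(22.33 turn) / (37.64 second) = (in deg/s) 213.6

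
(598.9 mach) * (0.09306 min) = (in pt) 3.228e+09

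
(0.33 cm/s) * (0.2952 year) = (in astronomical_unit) 2.054e-07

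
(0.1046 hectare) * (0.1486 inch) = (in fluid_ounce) 1.335e+05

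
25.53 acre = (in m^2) 1.033e+05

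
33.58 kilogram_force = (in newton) 329.3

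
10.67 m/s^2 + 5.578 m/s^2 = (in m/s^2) 16.25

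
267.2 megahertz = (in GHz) 0.2672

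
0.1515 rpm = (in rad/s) 0.01587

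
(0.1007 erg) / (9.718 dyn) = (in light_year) 1.095e-20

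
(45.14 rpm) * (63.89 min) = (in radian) 1.812e+04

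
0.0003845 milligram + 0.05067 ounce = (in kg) 0.001436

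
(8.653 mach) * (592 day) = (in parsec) 4.884e-06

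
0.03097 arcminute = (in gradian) 0.0005735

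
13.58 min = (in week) 0.001347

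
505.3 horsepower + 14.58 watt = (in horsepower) 505.3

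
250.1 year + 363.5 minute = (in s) 7.887e+09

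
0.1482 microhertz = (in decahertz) 1.482e-08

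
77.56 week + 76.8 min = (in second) 4.691e+07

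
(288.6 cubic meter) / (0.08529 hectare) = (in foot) 1.11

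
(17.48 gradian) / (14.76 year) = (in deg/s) 3.38e-08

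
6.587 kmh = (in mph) 4.093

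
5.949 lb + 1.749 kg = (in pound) 9.805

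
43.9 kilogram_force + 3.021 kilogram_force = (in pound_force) 103.4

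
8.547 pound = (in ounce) 136.8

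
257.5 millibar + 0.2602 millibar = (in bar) 0.2578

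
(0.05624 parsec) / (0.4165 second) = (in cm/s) 4.167e+17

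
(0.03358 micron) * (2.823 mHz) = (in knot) 1.843e-10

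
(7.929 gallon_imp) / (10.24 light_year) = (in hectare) 3.721e-23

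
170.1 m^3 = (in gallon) 4.494e+04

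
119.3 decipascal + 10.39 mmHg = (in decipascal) 1.397e+04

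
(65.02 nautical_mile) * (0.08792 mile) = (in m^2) 1.704e+07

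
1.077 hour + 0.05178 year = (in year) 0.0519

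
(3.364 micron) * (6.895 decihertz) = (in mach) 6.812e-09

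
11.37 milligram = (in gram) 0.01137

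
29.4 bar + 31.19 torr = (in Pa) 2.944e+06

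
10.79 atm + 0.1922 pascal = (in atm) 10.79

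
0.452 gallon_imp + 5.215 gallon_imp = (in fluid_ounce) 871.1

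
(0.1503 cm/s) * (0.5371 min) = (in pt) 137.3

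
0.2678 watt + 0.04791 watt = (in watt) 0.3157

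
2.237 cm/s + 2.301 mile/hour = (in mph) 2.351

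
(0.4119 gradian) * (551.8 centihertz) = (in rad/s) 0.0357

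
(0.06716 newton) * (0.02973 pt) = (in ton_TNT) 1.684e-16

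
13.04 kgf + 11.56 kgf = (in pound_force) 54.23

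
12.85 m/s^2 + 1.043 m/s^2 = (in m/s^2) 13.89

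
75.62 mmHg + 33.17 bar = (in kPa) 3327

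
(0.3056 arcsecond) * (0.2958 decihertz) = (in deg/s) 2.511e-06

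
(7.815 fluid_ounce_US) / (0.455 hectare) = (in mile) 3.156e-11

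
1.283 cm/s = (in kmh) 0.04619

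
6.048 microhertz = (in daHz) 6.048e-07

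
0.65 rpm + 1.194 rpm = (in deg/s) 11.06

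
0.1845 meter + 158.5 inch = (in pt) 1.193e+04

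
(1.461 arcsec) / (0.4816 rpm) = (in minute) 2.341e-06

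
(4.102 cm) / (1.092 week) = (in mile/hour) 1.389e-07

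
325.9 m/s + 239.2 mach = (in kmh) 2.944e+05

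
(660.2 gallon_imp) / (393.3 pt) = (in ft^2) 232.8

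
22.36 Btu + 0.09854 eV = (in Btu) 22.36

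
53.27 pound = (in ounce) 852.3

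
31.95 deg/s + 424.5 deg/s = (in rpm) 76.08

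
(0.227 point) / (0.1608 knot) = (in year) 3.07e-11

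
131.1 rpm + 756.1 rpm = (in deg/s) 5323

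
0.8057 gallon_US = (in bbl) 0.01918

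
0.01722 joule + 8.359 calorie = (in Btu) 0.03317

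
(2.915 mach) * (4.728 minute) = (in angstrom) 2.816e+15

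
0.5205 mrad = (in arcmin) 1.789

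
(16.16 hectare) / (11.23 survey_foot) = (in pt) 1.338e+08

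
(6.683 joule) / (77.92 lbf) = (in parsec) 6.249e-19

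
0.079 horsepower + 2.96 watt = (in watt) 61.87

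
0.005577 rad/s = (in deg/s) 0.3195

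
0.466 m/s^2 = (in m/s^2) 0.466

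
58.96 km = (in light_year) 6.232e-12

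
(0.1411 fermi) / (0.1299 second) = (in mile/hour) 2.43e-15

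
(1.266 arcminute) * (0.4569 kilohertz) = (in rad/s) 0.1683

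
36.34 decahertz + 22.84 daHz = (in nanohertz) 5.918e+11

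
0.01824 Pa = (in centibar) 1.824e-05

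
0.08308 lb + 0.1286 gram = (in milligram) 3.781e+04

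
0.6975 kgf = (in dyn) 6.84e+05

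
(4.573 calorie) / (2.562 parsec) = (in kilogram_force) 2.468e-17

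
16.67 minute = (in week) 0.001654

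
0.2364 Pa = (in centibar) 0.0002364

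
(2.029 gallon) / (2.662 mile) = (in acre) 4.43e-10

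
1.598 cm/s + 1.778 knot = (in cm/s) 93.07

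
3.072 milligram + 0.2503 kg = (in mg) 2.503e+05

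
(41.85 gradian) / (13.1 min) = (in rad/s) 0.0008364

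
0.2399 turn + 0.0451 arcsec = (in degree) 86.36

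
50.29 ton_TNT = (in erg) 2.104e+18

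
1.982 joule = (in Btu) 0.001879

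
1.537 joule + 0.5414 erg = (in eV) 9.593e+18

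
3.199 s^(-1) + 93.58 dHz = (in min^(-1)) 753.4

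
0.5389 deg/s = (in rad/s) 0.009406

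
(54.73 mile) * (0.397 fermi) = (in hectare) 3.497e-15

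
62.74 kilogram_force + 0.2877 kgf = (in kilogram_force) 63.03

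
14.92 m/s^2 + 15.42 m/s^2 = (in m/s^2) 30.34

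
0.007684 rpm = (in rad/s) 0.0008047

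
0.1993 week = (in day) 1.395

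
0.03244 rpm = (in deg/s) 0.1946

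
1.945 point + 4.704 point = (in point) 6.649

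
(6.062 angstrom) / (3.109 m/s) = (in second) 1.95e-10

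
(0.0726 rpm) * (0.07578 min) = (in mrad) 34.57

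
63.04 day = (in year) 0.1727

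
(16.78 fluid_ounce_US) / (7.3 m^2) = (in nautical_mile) 3.671e-08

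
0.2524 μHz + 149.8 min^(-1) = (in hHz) 0.02497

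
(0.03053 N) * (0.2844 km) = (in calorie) 2.075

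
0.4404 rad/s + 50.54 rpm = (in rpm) 54.75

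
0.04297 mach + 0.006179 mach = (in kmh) 60.25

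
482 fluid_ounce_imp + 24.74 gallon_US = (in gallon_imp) 23.61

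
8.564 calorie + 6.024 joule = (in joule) 41.86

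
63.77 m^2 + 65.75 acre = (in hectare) 26.61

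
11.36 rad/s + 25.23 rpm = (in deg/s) 802.3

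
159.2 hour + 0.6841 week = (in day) 11.42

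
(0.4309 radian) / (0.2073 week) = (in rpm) 3.282e-05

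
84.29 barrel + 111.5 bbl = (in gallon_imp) 6847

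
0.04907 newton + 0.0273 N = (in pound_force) 0.01717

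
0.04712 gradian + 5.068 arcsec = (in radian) 0.0007647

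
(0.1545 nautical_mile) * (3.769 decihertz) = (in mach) 0.3167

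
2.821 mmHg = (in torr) 2.821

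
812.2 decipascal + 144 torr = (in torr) 144.6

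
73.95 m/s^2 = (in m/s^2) 73.95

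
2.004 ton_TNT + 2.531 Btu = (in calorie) 2.004e+09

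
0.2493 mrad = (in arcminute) 0.857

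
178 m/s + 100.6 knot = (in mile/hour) 513.9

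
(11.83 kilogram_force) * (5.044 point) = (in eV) 1.288e+18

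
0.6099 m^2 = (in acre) 0.0001507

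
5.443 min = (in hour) 0.09072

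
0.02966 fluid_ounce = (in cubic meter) 8.772e-07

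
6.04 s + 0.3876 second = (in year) 2.038e-07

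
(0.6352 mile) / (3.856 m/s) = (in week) 0.0004383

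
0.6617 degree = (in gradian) 0.7352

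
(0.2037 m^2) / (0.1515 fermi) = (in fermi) 1.345e+30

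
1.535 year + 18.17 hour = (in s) 4.847e+07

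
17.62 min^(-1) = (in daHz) 0.02937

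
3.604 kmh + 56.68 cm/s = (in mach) 0.004605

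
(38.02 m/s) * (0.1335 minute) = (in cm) 3.045e+04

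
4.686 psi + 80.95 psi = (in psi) 85.64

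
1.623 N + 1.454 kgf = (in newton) 15.88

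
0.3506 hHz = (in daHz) 3.506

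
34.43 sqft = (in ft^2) 34.43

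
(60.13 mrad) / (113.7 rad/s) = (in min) 8.814e-06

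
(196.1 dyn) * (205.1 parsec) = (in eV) 7.746e+34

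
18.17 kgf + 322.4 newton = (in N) 500.6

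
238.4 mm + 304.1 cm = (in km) 0.003279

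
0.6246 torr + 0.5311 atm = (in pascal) 5.39e+04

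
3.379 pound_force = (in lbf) 3.379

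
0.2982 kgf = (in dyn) 2.924e+05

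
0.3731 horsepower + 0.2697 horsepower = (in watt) 479.3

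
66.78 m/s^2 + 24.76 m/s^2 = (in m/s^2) 91.54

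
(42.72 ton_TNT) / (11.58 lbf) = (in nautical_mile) 1.874e+06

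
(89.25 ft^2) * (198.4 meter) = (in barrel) 1.035e+04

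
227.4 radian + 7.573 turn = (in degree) 1.576e+04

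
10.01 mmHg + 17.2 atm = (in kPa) 1744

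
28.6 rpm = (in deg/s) 171.6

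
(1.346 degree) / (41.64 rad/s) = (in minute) 9.403e-06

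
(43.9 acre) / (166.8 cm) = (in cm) 1.065e+07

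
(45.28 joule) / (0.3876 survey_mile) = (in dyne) 7259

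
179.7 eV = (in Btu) 2.729e-20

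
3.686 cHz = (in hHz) 0.0003686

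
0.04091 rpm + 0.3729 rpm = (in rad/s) 0.04333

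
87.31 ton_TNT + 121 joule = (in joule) 3.653e+11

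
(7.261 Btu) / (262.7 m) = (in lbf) 6.556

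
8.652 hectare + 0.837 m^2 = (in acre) 21.38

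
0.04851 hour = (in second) 174.6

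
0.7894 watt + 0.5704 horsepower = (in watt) 426.1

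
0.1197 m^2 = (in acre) 2.958e-05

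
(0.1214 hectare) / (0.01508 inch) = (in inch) 1.248e+08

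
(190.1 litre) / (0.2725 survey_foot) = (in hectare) 0.0002289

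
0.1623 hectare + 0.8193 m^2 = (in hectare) 0.1624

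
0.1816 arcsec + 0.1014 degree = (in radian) 0.001771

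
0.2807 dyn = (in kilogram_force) 2.862e-07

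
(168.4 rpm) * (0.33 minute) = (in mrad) 3.492e+05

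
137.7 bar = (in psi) 1997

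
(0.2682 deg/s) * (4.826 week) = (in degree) 7.828e+05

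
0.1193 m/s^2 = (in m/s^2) 0.1193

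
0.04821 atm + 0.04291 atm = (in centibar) 9.233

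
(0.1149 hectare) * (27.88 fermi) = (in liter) 3.203e-08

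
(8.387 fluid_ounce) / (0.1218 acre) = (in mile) 3.127e-10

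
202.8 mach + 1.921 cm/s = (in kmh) 2.486e+05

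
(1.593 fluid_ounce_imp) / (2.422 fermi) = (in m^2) 1.869e+10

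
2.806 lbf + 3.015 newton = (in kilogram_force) 1.58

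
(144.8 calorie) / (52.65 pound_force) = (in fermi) 2.587e+15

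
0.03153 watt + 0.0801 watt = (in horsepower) 0.0001497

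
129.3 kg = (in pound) 285.1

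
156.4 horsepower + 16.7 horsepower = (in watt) 1.291e+05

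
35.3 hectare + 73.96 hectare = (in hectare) 109.3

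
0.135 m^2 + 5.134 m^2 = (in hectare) 0.0005269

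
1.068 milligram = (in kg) 1.068e-06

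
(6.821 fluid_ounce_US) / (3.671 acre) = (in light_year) 1.435e-24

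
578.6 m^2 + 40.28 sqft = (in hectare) 0.05823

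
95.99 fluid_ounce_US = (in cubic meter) 0.002839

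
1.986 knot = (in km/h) 3.678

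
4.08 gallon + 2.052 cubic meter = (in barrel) 13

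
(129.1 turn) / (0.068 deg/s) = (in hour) 189.9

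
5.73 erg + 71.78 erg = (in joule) 7.751e-06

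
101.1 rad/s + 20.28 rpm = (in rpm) 985.7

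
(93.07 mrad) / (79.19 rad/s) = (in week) 1.943e-09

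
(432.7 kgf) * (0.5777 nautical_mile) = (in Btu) 4303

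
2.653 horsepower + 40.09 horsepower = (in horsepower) 42.74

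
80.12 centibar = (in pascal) 8.012e+04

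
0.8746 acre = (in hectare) 0.3539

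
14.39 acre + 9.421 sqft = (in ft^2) 6.268e+05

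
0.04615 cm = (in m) 0.0004615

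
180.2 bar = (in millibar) 1.802e+05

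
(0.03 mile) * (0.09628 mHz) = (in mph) 0.0104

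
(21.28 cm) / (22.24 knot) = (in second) 0.0186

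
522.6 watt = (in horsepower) 0.7008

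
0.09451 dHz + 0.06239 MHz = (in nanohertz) 6.239e+13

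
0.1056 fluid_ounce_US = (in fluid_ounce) 0.1056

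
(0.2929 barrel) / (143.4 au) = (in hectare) 2.171e-19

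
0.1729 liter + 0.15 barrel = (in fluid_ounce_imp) 845.4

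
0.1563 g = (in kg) 0.0001563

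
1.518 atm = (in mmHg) 1154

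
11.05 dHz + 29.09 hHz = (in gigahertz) 2.91e-06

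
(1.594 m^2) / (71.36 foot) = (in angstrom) 7.329e+08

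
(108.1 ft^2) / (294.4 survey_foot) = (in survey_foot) 0.3672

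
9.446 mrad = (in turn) 0.001503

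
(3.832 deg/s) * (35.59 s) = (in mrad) 2380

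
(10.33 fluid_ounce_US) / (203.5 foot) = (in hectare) 4.925e-10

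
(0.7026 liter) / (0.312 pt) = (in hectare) 0.0006383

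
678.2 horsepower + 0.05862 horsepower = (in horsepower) 678.3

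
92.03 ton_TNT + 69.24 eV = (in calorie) 9.203e+10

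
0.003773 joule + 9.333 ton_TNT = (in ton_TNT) 9.333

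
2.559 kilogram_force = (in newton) 25.1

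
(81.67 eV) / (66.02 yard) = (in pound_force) 4.873e-20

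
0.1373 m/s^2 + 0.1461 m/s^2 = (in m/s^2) 0.2834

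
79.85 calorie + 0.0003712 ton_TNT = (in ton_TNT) 0.0003713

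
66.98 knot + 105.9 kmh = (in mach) 0.1876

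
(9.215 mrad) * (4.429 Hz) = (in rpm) 0.3897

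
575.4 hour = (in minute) 3.452e+04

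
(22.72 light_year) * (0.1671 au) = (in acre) 1.328e+24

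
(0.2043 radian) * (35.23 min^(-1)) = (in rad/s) 0.12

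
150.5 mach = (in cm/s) 5.125e+06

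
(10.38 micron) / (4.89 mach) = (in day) 7.215e-14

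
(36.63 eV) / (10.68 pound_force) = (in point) 3.502e-16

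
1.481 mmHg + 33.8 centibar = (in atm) 0.3355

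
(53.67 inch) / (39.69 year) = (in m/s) 1.089e-09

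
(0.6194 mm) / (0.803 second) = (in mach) 2.265e-06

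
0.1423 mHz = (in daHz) 1.423e-05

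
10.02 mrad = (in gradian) 0.6379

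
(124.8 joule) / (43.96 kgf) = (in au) 1.935e-12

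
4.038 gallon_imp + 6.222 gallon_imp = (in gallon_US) 12.32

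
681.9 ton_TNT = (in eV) 1.781e+31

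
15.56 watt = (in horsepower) 0.02087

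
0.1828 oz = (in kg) 0.005182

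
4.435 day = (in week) 0.6336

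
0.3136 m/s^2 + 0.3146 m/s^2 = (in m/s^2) 0.6282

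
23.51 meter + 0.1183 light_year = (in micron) 1.119e+21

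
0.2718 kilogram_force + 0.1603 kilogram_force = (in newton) 4.237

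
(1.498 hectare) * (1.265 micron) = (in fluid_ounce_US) 640.8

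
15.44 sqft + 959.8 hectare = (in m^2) 9.598e+06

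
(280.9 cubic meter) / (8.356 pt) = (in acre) 23.55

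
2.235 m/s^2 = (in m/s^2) 2.235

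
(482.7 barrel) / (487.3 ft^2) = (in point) 4805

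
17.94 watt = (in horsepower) 0.02406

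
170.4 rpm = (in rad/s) 17.84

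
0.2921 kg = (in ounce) 10.3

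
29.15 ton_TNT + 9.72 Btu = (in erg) 1.22e+18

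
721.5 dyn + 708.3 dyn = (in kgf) 0.001458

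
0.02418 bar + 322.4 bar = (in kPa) 3.224e+04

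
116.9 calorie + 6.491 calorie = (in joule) 516.3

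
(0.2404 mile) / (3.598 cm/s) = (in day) 0.1245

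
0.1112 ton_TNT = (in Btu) 4.41e+05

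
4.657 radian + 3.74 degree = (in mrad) 4722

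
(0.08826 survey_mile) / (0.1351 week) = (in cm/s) 0.1738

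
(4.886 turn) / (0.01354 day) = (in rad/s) 0.02624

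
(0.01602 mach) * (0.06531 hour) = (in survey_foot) 4208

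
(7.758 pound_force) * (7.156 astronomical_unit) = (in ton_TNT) 8830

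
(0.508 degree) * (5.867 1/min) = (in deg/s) 0.04967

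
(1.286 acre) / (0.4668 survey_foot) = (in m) 3.658e+04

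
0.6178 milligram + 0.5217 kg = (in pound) 1.15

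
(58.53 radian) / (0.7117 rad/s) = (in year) 2.608e-06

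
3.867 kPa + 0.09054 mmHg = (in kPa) 3.879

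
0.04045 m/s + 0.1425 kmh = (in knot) 0.1556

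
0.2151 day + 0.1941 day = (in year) 0.001121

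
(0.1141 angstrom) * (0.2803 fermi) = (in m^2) 3.198e-27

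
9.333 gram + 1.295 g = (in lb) 0.02343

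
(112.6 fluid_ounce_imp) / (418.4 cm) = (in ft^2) 0.008231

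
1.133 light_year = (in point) 3.038e+19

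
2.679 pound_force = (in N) 11.92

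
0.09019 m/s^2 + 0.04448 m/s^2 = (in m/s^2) 0.1347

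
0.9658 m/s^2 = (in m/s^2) 0.9658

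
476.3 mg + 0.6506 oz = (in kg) 0.01892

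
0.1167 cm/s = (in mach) 3.427e-06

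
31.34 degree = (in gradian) 34.82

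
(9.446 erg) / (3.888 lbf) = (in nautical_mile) 2.949e-11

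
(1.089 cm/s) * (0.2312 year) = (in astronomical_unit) 5.308e-07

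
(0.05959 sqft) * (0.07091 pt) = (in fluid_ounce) 0.004683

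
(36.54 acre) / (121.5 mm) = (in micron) 1.217e+12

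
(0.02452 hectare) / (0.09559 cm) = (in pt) 7.271e+08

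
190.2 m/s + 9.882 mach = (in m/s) 3555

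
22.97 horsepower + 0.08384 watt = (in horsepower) 22.97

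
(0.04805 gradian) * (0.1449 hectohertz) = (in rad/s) 0.01094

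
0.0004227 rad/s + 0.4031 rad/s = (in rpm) 3.853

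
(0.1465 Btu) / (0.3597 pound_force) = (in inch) 3803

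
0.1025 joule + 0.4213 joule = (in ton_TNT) 1.252e-10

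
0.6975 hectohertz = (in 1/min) 4185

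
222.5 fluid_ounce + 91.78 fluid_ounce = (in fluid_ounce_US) 314.3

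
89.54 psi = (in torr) 4631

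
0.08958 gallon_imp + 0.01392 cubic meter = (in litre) 14.33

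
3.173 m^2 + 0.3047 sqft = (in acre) 0.0007911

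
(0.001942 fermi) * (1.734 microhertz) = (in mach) 9.89e-27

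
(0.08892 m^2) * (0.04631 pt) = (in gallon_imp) 0.0003195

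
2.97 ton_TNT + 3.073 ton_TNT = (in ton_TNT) 6.043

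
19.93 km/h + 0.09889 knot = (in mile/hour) 12.5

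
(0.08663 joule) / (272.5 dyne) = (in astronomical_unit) 2.125e-10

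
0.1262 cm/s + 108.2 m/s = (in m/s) 108.2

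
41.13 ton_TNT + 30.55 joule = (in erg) 1.721e+18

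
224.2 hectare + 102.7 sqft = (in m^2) 2.242e+06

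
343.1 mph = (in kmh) 552.2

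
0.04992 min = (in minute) 0.04992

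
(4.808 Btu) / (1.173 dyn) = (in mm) 4.325e+11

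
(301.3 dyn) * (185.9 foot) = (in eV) 1.066e+18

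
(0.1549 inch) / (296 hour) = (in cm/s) 3.692e-07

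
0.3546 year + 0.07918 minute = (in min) 1.864e+05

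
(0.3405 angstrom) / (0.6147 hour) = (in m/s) 1.539e-14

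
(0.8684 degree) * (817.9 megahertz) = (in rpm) 1.184e+08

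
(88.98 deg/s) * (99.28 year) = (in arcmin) 1.672e+13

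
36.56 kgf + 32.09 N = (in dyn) 3.906e+07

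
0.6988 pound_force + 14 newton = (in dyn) 1.711e+06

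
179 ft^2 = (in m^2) 16.63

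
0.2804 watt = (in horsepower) 0.000376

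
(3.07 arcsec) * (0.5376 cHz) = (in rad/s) 8.002e-08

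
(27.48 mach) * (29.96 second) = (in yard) 3.066e+05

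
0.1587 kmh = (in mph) 0.09861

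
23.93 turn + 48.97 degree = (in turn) 24.07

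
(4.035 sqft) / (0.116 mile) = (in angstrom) 2.008e+07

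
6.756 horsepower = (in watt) 5038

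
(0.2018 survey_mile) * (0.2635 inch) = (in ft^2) 23.4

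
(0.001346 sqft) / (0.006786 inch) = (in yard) 0.7934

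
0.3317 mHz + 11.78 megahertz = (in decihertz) 1.178e+08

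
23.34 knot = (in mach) 0.03526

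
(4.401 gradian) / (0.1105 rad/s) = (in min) 0.01043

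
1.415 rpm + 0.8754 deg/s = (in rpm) 1.561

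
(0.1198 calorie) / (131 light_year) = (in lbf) 9.092e-20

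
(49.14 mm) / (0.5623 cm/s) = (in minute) 0.1457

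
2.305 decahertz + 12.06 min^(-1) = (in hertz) 23.25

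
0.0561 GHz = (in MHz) 56.1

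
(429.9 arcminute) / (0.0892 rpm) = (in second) 13.39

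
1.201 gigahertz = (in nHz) 1.201e+18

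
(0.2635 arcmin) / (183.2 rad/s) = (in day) 4.842e-12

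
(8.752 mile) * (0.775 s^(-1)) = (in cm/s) 1.092e+06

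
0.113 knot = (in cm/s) 5.813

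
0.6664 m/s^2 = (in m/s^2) 0.6664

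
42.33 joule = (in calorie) 10.12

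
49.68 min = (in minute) 49.68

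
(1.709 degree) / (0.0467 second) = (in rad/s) 0.6387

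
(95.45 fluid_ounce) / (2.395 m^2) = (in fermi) 1.179e+12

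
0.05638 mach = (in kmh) 69.11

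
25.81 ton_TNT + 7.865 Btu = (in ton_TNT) 25.81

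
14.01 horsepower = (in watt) 1.045e+04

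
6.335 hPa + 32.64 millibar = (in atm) 0.03847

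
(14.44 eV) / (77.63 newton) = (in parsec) 9.658e-37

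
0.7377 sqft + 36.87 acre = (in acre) 36.87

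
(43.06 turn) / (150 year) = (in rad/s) 5.719e-08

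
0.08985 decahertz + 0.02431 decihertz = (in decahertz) 0.09009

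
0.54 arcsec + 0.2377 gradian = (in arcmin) 12.84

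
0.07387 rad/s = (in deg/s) 4.232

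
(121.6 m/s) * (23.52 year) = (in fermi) 9.019e+25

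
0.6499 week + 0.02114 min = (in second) 3.931e+05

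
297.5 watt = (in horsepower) 0.399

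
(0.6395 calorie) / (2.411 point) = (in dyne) 3.146e+08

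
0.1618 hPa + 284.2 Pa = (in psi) 0.04357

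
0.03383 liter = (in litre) 0.03383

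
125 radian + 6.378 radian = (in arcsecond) 2.71e+07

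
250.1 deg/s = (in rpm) 41.68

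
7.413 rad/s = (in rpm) 70.79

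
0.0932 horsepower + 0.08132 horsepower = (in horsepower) 0.1745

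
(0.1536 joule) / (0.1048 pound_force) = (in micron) 3.295e+05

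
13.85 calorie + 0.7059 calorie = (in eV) 3.801e+20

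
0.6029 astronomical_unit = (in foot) 2.959e+11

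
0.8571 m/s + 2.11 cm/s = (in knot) 1.707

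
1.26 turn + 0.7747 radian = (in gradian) 553.3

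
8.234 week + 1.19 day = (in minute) 8.471e+04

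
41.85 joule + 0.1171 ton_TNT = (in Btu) 4.644e+05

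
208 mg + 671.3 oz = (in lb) 41.96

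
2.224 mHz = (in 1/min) 0.1334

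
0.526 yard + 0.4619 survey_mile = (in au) 4.972e-09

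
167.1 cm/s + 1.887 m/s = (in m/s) 3.558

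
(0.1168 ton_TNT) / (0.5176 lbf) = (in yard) 2.321e+08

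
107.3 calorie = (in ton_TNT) 1.073e-07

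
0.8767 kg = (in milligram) 8.767e+05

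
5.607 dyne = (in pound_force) 1.261e-05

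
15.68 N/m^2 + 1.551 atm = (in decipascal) 1.572e+06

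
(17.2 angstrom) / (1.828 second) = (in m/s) 9.409e-10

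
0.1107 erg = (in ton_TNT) 2.646e-18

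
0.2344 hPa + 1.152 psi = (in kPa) 7.966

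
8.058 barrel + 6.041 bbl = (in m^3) 2.242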